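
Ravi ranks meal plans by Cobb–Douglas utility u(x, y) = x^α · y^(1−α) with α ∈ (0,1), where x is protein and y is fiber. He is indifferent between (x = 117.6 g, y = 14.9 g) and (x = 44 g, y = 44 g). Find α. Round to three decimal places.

α ≈ 0.524

The Cobb–Douglas utilities coincide, so 117.6^α·14.9^(1−α) = 44^α·44^(1−α).
(117.6/44)^α = (44/14.9)^(1−α); take logs: α·ln(117.6/44) = (1−α)·ln(44/14.9), i.e. α·0.983099 = (1−α)·1.082828.
So α/(1−α) = (1.082828)/(0.983099) = 1.101443, and α = 1.101443/2.101443 ≈ 0.524.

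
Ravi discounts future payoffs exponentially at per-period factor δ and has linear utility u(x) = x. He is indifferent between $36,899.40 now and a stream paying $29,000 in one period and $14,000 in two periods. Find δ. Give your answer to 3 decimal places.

δ ≈ 0.890

Present value of the stream is 29000·δ + 14000·δ². Indifference gives 29000δ + 14000δ² = 36899.40.
So 14000δ² + 29000δ − 36899.40 = 0.
By the quadratic formula (taking the positive root), δ = (−29000 + √2907366400.00) / 28000 ≈ 0.890.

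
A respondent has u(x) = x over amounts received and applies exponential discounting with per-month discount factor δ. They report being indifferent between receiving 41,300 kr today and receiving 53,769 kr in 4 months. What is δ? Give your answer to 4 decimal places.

δ ≈ 0.9362

Equating discounted utilities: u(41300) = δ^4·u(53769) ⇒ δ^4 = u(41300)/u(53769).
With u(x) = x: δ^4 = 41300/53769 = 0.76810.
Hence δ = (0.76810)^(1/4) = 0.936170.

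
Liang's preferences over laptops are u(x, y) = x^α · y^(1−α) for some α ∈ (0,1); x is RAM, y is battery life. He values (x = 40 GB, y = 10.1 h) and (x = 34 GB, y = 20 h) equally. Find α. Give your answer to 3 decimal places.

Set the two utilities equal: 40^α·10.1^(1−α) = 34^α·20^(1−α).
Rearrange to (40/34)^α = (20/10.1)^(1−α) and take logs: α·0.162519 = (1−α)·0.683197.
Thus α·(0.845716) = 0.683197, so α = 0.683197/0.845716 ≈ 0.808.

α ≈ 0.808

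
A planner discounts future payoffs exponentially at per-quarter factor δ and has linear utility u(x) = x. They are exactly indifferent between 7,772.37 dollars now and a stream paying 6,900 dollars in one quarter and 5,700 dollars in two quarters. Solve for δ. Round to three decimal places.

Present value of the stream is 6900·δ + 5700·δ². Indifference gives 6900δ + 5700δ² = 7772.37.
That is, 5700δ² + 6900δ − 7772.37 = 0, a quadratic in δ.
δ = (−6900 + √(6900² + 4·5700·7772.37)) / (2·5700) = (−6900 + √224820036.00) / 11400 ≈ 0.710.

δ ≈ 0.710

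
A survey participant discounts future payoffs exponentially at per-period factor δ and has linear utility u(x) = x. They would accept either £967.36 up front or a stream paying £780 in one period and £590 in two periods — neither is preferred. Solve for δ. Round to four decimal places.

The stream is worth 780δ + 590δ² today, so 780δ + 590δ² = 967.36.
Rearranged: 590δ² + 780δ − 967.36 = 0.
δ = (−780 + √(780² + 4·590·967.36)) / (2·590) = (−780 + √2891369.60) / 1180 ≈ 0.7800.

δ ≈ 0.7800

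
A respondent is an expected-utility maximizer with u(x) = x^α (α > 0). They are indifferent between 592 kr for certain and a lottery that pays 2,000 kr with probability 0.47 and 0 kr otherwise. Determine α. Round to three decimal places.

α ≈ 0.620

EU(lottery) = 0.47·2000^α + 0.53·0 = 0.47·2000^α.
Indifference: 592^α = 0.47·2000^α, so (592/2000)^α = 0.47.
Take logs: α = ln 0.47 / ln(592/2000) ≈ 0.62019.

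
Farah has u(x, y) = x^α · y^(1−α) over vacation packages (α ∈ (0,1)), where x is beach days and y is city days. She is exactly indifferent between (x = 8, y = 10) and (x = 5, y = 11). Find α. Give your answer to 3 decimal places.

Indifference: 8^α · 10^(1−α) = 5^α · 11^(1−α).
(8/5)^α = (11/10)^(1−α); take logs: α·ln(8/5) = (1−α)·ln(11/10), i.e. α·0.470004 = (1−α)·0.095310.
With A = 0.470004 and B = 0.095310: α·A = (1−α)·B, so α = B/(A+B) = 0.095310/0.565314 ≈ 0.169.

α ≈ 0.169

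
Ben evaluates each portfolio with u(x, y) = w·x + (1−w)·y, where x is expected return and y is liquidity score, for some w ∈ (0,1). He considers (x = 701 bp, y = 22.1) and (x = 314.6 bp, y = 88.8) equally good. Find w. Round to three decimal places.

w = 0.147

Equating utilities: w·701 + (1−w)·22.1 = w·314.6 + (1−w)·88.8.
Collecting terms: w·386.4 = (1−w)·66.7.
So w/(1−w) = 66.7/386.4 = 0.1726, giving w = 66.7/(386.4+66.7) = 0.147.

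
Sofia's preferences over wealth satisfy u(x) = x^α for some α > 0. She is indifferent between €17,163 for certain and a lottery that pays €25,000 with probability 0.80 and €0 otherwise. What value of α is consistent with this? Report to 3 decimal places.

Since u(0) = 0, the lottery's EU is 0.80·25000^α.
Indifference: 17163^α = 0.80·25000^α, so (17163/25000)^α = 0.80.
α = ln(0.80) / ln(17163/25000) = -0.223144/-0.376120 ≈ 0.593.

α ≈ 0.593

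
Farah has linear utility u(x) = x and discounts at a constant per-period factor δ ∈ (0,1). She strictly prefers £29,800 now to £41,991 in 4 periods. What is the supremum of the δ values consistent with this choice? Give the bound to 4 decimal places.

δ < 0.9178

The preference means 29800 > δ^4·41991.
Dividing by 41991: δ^4 < 0.70968. Both sides are positive, so the 4th root keeps the direction.
δ < 0.70968^(1/4) = 0.9178.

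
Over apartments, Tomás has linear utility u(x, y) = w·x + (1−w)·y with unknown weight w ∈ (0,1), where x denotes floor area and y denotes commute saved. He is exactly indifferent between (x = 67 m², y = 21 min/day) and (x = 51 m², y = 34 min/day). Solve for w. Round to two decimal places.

w = 0.45

Equating utilities: w·67 + (1−w)·21 = w·51 + (1−w)·34.
Rearranging, 16·w − 13·(1−w) = 0.
The marginal rate of substitution is 13/16, so w = 13/(16+13) = 0.45.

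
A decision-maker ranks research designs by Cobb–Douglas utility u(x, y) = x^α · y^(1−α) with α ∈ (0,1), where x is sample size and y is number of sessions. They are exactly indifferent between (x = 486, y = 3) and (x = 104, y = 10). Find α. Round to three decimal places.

The Cobb–Douglas utilities coincide, so 486^α·3^(1−α) = 104^α·10^(1−α).
(486/104)^α = (10/3)^(1−α); take logs: α·ln(486/104) = (1−α)·ln(10/3), i.e. α·1.541818 = (1−α)·1.203973.
With A = 1.541818 and B = 1.203973: α·A = (1−α)·B, so α = B/(A+B) = 1.203973/2.745791 ≈ 0.438.

α ≈ 0.438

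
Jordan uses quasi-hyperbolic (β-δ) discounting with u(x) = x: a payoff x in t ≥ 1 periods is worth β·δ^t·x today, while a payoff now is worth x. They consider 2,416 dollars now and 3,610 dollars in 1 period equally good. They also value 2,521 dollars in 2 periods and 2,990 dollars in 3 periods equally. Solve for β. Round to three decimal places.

From the later pair, β·δ^2·2521 = β·δ^3·2990; dividing through, δ = 2521/2990 = 0.84314.
Now use the now-vs-future pair: 2416 = β·δ·3610 gives β = 2416/(0.84314·3610) ≈ 0.794.

β ≈ 0.794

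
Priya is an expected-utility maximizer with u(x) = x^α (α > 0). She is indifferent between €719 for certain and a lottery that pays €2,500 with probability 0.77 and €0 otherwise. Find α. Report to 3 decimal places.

α ≈ 0.210

Since u(0) = 0, the lottery's EU is 0.77·2500^α.
Indifference: 719^α = 0.77·2500^α, so (719/2500)^α = 0.77.
α = ln(0.77) / ln(719/2500) = -0.261365/-1.246185 ≈ 0.210.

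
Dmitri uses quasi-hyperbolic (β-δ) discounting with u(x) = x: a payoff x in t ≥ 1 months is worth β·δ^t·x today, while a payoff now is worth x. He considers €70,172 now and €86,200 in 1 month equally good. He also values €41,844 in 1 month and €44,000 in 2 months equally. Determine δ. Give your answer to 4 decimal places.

From the later pair, β·δ^1·41844 = β·δ^2·44000; dividing through, δ = 41844/44000 = 0.95100.

δ ≈ 0.9510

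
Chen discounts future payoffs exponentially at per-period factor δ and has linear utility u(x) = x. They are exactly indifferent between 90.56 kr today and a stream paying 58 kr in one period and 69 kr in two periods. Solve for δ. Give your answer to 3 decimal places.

Equating present values: 90.56 = 58δ + 69δ².
That is, 69δ² + 58δ − 90.56 = 0, a quadratic in δ.
The positive root is δ = [−58 + √(58² + 4·69·90.56)] / (2·69) = (−58 + 168.400)/138 ≈ 0.800.

δ ≈ 0.800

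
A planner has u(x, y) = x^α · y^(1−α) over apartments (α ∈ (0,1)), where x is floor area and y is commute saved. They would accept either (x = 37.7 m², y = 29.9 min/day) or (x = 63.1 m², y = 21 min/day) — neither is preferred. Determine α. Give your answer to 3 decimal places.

α ≈ 0.407

The Cobb–Douglas utilities coincide, so 37.7^α·29.9^(1−α) = 63.1^α·21^(1−α).
(37.7/63.1)^α = (21/29.9)^(1−α); take logs: α·ln(37.7/63.1) = (1−α)·ln(21/29.9), i.e. α·-0.515061 = (1−α)·-0.353336.
With A = -0.515061 and B = -0.353336: α·A = (1−α)·B, so α = B/(A+B) = -0.353336/-0.868397 ≈ 0.407.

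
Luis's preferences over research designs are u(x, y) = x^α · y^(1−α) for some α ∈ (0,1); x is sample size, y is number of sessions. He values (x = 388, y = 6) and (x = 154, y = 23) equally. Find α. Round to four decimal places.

Set the two utilities equal: 388^α·6^(1−α) = 154^α·23^(1−α).
(388/154)^α = (23/6)^(1−α); take logs: α·ln(388/154) = (1−α)·ln(23/6), i.e. α·0.9240527 = (1−α)·1.3437347.
With A = 0.9240527 and B = 1.3437347: α·A = (1−α)·B, so α = B/(A+B) = 1.3437347/2.2677874 ≈ 0.5925.

α ≈ 0.5925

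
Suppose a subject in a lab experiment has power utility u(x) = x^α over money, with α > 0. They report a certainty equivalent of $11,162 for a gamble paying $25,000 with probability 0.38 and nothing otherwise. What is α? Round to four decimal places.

EU(lottery) = 0.38·25000^α + 0.62·0 = 0.38·25000^α.
Equating: 11162^α = 0.38·25000^α, i.e. 0.4465^α = 0.38.
Taking logs: α·ln(11162/25000) = ln(0.38), so α = -0.9675840 / -0.8063607 ≈ 1.1999.

α ≈ 1.1999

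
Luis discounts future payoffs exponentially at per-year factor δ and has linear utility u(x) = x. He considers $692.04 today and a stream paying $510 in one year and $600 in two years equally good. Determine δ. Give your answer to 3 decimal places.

δ ≈ 0.730

Equating present values: 692.04 = 510δ + 600δ².
That is, 600δ² + 510δ − 692.04 = 0, a quadratic in δ.
The positive root is δ = [−510 + √(510² + 4·600·692.04)] / (2·600) = (−510 + 1386.000)/1200 ≈ 0.730.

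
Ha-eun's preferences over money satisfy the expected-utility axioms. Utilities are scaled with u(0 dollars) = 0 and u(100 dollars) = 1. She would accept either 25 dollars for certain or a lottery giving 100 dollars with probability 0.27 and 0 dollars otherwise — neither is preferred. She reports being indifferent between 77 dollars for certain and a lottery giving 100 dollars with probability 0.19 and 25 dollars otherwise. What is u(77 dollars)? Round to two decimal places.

From the first indifference, u(25 dollars) = 0.27·u(100 dollars) + 0.73·u(0 dollars) = 0.27·1 + 0.73·0 = 0.27.
Then u(77 dollars) = 0.19·u(100 dollars) + 0.81·u(25 dollars) = 0.19·1.00 + 0.81·0.27 = 0.4087.

0.41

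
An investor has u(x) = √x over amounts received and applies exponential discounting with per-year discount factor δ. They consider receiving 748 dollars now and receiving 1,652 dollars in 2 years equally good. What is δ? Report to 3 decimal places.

Equating discounted utilities: u(748) = δ^2·u(1652) ⇒ δ^2 = u(748)/u(1652).
Since u(x) = √x, δ^2 = √(748/1652) = 0.67289.
Taking the square root: δ = 0.67289^(1/2) ≈ 0.820.

δ ≈ 0.820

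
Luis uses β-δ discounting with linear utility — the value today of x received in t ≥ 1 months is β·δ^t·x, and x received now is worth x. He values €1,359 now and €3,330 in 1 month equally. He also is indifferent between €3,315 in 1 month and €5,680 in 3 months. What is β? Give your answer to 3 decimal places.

Both payoffs in the second observation are in the future, so β drops out: δ^1·3315 = δ^3·5680 ⇒ δ^2 = 3315/5680 = 0.58363, so δ = 0.76395.
The first indifference: 1359 = β·δ·3330, so β = 1359/(δ·3330) = 1359/(0.76395·3330) ≈ 0.534.

β ≈ 0.534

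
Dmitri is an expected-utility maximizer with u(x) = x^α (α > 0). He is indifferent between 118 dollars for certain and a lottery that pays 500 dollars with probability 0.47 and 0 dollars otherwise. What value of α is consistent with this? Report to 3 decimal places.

α ≈ 0.523

Since u(0) = 0, the lottery's EU is 0.47·500^α.
Equating: 118^α = 0.47·500^α, i.e. 0.2360^α = 0.47.
Take logs: α = ln 0.47 / ln(118/500) ≈ 0.52290.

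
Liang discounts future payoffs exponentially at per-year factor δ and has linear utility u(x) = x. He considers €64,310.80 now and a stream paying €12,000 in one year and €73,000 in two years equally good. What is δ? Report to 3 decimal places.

δ ≈ 0.860

Present value of the stream is 12000·δ + 73000·δ². Indifference gives 12000δ + 73000δ² = 64310.80.
Rearranged: 73000δ² + 12000δ − 64310.80 = 0.
δ = (−12000 + √(12000² + 4·73000·64310.80)) / (2·73000) = (−12000 + √18922753600.00) / 146000 ≈ 0.860.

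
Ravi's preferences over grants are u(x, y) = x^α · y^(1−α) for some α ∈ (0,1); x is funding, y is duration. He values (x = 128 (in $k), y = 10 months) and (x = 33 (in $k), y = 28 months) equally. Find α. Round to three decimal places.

Set the two utilities equal: 128^α·10^(1−α) = 33^α·28^(1−α).
(128/33)^α = (28/10)^(1−α); take logs: α·ln(128/33) = (1−α)·ln(28/10), i.e. α·1.355523 = (1−α)·1.029619.
With A = 1.355523 and B = 1.029619: α·A = (1−α)·B, so α = B/(A+B) = 1.029619/2.385142 ≈ 0.432.

α ≈ 0.432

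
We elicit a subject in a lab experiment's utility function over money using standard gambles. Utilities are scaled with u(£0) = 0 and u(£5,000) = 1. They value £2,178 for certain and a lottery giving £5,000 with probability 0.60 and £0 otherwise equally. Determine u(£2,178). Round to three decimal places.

0.600

By the standard-gamble method, u(£2,178) is just the indifference probability on the best outcome: 0.60.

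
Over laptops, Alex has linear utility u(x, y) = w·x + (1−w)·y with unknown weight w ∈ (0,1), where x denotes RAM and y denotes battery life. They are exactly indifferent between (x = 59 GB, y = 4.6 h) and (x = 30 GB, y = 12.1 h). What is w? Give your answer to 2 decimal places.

Equating utilities: w·59 + (1−w)·4.6 = w·30 + (1−w)·12.1.
Rearranging, 29·w − 7.5·(1−w) = 0.
Hence w = 7.5/(29+7.5) = 7.5/36.5 = 0.21.

w = 0.21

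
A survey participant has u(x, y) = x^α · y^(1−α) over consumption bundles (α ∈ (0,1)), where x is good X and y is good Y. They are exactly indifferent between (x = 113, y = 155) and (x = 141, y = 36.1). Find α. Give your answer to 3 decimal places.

α ≈ 0.868

The Cobb–Douglas utilities coincide, so 113^α·155^(1−α) = 141^α·36.1^(1−α).
Rearrange to (113/141)^α = (36.1/155)^(1−α) and take logs: α·-0.221372 = (1−α)·-1.457132.
So α/(1−α) = (-1.457132)/(-0.221372) = 6.582278, and α = 6.582278/7.582278 ≈ 0.868.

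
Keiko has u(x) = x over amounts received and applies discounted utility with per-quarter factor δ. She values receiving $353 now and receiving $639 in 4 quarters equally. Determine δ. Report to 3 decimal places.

Indifference means u(353) = δ^4 · u(639), so δ^4 = u(353)/u(639).
With u(x) = x: δ^4 = 353/639 = 0.55243.
Taking the 4th root: δ = 0.55243^(1/4) ≈ 0.862.

δ ≈ 0.862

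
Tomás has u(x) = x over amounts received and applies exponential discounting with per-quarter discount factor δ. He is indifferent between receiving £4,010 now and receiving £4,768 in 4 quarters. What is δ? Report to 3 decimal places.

Equating discounted utilities: u(4010) = δ^4·u(4768) ⇒ δ^4 = u(4010)/u(4768).
With u(x) = x: δ^4 = 4010/4768 = 0.84102.
Hence δ = (0.84102)^(1/4) = 0.95764.

δ ≈ 0.958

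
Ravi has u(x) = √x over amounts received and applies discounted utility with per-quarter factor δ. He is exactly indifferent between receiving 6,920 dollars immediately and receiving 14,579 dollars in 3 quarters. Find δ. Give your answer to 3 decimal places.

δ ≈ 0.883

The payoff in 3 quarters is discounted by δ^3, so u(6920) = δ^3·u(14579) and δ^3 = u(6920)/u(14579).
With u(x) = √x: δ^3 = √6920/√14579 = √(6920/14579) = 0.68895.
Taking the cube root: δ = 0.68895^(1/3) ≈ 0.883.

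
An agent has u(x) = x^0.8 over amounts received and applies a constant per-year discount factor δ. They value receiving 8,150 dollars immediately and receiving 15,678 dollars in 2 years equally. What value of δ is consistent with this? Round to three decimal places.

Indifference means u(8150) = δ^2 · u(15678), so δ^2 = u(8150)/u(15678).
With u(x) = x^0.8: δ^2 = 8150^0.8/15678^0.8 = (8150/15678)^0.8 = 0.59251.
Hence δ = (0.59251)^(1/2) = 0.76974.

δ ≈ 0.770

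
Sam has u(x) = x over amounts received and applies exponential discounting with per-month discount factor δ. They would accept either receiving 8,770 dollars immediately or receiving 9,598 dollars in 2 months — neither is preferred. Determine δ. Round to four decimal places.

δ ≈ 0.9559

Equating discounted utilities: u(8770) = δ^2·u(9598) ⇒ δ^2 = u(8770)/u(9598).
With u(x) = x: δ^2 = 8770/9598 = 0.91373.
So δ = 0.91373^(1/2) ≈ 0.9559.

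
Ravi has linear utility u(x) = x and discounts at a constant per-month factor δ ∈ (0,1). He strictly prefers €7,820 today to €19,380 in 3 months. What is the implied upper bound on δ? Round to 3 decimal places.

Comparing present values: 7820 > δ^3·19380.
Dividing by 19380: δ^3 < 0.40351. Both sides are positive, so the cube root keeps the direction.
δ < 0.40351^(1/3) = 0.739.

δ < 0.739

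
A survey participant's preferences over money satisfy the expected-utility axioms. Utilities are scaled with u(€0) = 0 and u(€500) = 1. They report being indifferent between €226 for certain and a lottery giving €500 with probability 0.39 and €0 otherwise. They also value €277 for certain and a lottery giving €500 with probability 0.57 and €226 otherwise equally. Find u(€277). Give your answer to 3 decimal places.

The first gamble pins u(€226): it must equal 0.39·1 + 0.61·0 = 0.39.
The second indifference gives u(€277) = 0.57·u(€500) + 0.43·u(€226) = 0.57·1.00 + 0.43·0.39 = 0.7377.

0.738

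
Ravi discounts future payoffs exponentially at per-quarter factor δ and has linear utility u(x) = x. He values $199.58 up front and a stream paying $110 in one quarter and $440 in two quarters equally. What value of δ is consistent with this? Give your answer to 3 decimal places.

Equating present values: 199.58 = 110δ + 440δ².
So 440δ² + 110δ − 199.58 = 0.
By the quadratic formula (taking the positive root), δ = (−110 + √363360.80) / 880 ≈ 0.560.

δ ≈ 0.560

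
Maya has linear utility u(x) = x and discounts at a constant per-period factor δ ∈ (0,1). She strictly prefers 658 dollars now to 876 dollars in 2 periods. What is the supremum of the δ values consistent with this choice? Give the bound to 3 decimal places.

Comparing present values: 658 > δ^2·876.
Dividing by 876: δ^2 < 0.75114. Both sides are positive, so the square root keeps the direction.
δ < (658/876)^(1/2) ≈ 0.867.

δ < 0.867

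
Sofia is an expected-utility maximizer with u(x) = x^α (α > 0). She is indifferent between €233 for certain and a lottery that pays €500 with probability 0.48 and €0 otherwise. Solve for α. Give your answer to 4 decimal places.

α ≈ 0.9612

EU(lottery) = 0.48·500^α + 0.52·0 = 0.48·500^α.
Setting u(233) equal to that: 233^α = 0.48·500^α ⇒ (233/500)^α = 0.48.
α = ln(0.48) / ln(233/500) = -0.7339692/-0.7635696 ≈ 0.9612.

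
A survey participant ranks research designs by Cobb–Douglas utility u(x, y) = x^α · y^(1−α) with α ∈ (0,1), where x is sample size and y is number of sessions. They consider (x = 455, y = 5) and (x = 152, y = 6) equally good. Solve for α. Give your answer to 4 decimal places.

Indifference: 455^α · 5^(1−α) = 152^α · 6^(1−α).
(455/152)^α = (6/5)^(1−α); take logs: α·ln(455/152) = (1−α)·ln(6/5), i.e. α·1.0964169 = (1−α)·0.1823216.
With A = 1.0964169 and B = 0.1823216: α·A = (1−α)·B, so α = B/(A+B) = 0.1823216/1.2787385 ≈ 0.1426.

α ≈ 0.1426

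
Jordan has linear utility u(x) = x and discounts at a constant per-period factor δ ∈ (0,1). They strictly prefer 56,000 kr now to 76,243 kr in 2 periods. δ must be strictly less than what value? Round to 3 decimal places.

δ < 0.857

Under u(x) = x this choice says 56000 > δ^2·76243.
So δ^2 < 56000/76243 = 0.73449; taking the square root of both positive sides preserves the inequality.
δ < (56000/76243)^(1/2) ≈ 0.857.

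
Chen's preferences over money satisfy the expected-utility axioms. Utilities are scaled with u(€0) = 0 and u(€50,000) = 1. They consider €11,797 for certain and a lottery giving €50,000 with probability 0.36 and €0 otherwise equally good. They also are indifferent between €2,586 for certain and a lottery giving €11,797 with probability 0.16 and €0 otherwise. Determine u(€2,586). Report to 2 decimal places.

The first gamble pins u(€11,797): it must equal 0.36·1 + 0.64·0 = 0.36.
Chaining: u(€2,586) = 0.16·0.36 + 0.84·0.00 = 0.0576.

0.06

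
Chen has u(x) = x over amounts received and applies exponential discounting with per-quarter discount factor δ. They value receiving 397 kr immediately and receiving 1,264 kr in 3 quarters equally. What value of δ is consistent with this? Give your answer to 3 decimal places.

δ ≈ 0.680

Equating discounted utilities: u(397) = δ^3·u(1264) ⇒ δ^3 = u(397)/u(1264).
With u(x) = x: δ^3 = 397/1264 = 0.31408.
Taking the cube root: δ = 0.31408^(1/3) ≈ 0.680.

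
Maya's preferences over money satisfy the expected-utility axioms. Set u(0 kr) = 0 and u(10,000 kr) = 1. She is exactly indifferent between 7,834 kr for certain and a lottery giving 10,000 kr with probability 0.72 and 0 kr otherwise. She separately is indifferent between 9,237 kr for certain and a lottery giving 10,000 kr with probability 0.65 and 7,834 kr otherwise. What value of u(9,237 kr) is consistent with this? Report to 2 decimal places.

0.90

From the first indifference, u(7,834 kr) = 0.72·u(10,000 kr) + 0.28·u(0 kr) = 0.72·1 + 0.28·0 = 0.72.
Chaining: u(9,237 kr) = 0.65·1.00 + 0.35·0.72 = 0.9020.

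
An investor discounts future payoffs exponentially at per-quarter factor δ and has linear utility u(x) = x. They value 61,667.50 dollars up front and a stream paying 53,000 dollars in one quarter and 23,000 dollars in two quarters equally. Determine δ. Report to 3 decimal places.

The stream is worth 53000δ + 23000δ² today, so 53000δ + 23000δ² = 61667.50.
So 23000δ² + 53000δ − 61667.50 = 0.
By the quadratic formula (taking the positive root), δ = (−53000 + √8482410000.00) / 46000 ≈ 0.850.

δ ≈ 0.850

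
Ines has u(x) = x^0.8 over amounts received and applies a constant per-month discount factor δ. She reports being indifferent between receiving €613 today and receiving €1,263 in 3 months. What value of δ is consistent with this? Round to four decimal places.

Indifference means u(613) = δ^3 · u(1263), so δ^3 = u(613)/u(1263).
Since u(x) = x^0.8, δ^3 = (613/1263)^0.8 = 0.48535^0.8 = 0.56085.
Hence δ = (0.56085)^(1/3) = 0.824673.

δ ≈ 0.8247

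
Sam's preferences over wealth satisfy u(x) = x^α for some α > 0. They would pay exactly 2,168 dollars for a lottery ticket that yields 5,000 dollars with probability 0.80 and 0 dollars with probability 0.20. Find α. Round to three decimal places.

α ≈ 0.267

Since u(0) = 0, the lottery's EU is 0.80·5000^α.
Equating: 2168^α = 0.80·5000^α, i.e. 0.4336^α = 0.80.
α = ln(0.80) / ln(2168/5000) = -0.223144/-0.835633 ≈ 0.267.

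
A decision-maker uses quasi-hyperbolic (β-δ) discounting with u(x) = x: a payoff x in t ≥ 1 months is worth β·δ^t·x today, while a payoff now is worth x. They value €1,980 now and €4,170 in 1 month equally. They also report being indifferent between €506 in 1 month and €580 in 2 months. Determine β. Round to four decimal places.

β ≈ 0.5443

Both payoffs in the second observation are in the future, so β drops out: δ^1·506 = δ^2·580 ⇒ δ = 506/580 = 0.87241.
The first indifference: 1980 = β·δ·4170, so β = 1980/(δ·4170) = 1980/(0.87241·4170) ≈ 0.5443.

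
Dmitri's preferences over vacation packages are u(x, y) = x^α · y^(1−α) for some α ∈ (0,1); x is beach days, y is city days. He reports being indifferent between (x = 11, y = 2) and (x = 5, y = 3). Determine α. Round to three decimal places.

α ≈ 0.340

The Cobb–Douglas utilities coincide, so 11^α·2^(1−α) = 5^α·3^(1−α).
Taking logs: α·ln 11 + (1−α)·ln 2 = α·ln 5 + (1−α)·ln 3, i.e. α·0.788457 = (1−α)·0.405465.
Thus α·(1.193922) = 0.405465, so α = 0.405465/1.193922 ≈ 0.340.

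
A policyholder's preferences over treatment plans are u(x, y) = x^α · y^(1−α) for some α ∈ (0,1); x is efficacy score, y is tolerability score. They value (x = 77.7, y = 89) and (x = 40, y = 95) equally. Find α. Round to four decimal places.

Set the two utilities equal: 77.7^α·89^(1−α) = 40^α·95^(1−α).
(77.7/40)^α = (95/89)^(1−α); take logs: α·ln(77.7/40) = (1−α)·ln(95/89), i.e. α·0.6639758 = (1−α)·0.0652405.
With A = 0.6639758 and B = 0.0652405: α·A = (1−α)·B, so α = B/(A+B) = 0.0652405/0.7292163 ≈ 0.0895.

α ≈ 0.0895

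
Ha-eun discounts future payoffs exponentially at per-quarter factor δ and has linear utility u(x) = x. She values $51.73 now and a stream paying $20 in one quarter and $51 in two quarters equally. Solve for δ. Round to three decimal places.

δ ≈ 0.830

The stream is worth 20δ + 51δ² today, so 20δ + 51δ² = 51.73.
That is, 51δ² + 20δ − 51.73 = 0, a quadratic in δ.
δ = (−20 + √(20² + 4·51·51.73)) / (2·51) = (−20 + √10952.92) / 102 ≈ 0.830.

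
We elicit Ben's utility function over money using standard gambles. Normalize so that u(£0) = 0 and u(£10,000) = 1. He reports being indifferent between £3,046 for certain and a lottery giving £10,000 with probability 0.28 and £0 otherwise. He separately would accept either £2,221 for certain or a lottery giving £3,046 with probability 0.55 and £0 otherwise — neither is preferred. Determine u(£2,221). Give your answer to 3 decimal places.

The first gamble pins u(£3,046): it must equal 0.28·1 + 0.72·0 = 0.28.
Chaining: u(£2,221) = 0.55·0.28 + 0.45·0.00 = 0.1540.

0.154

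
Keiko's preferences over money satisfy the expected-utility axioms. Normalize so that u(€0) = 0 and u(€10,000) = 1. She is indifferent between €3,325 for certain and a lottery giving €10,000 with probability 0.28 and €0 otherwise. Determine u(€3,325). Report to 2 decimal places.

0.28

u(€3,325) equals the lottery's expected utility: 0.28·1 + 0.72·0 = 0.28.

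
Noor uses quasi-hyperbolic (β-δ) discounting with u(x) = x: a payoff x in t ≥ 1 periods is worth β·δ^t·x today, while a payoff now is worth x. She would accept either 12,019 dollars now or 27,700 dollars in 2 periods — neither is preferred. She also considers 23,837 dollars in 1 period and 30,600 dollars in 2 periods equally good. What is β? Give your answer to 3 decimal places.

From the later pair, β·δ^1·23837 = β·δ^2·30600; dividing through, δ = 23837/30600 = 0.77899.
Now use the now-vs-future pair: 12019 = β·δ^2·27700 gives β = 12019/(0.60682·27700) ≈ 0.715.

β ≈ 0.715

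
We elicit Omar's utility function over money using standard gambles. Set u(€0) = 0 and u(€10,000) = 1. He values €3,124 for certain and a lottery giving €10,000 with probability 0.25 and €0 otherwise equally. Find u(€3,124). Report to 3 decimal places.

0.250

By the standard-gamble method, u(€3,124) is just the indifference probability on the best outcome: 0.25.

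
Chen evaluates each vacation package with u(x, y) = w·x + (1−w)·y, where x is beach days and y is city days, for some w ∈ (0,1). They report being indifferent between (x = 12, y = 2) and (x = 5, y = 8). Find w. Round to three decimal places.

Indifference: w·12 + (1−w)·2 = w·5 + (1−w)·8.
Collecting terms: w·7 = (1−w)·6.
Hence w = 6/(7+6) = 6/13 = 0.462.

w = 0.462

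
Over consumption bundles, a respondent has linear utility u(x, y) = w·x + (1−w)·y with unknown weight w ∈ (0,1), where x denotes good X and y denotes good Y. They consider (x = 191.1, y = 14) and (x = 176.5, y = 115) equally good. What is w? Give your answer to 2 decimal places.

Indifference: w·191.1 + (1−w)·14 = w·176.5 + (1−w)·115.
w·(191.1−176.5) = (1−w)·(115−14), i.e. w·14.6 = (1−w)·101.
Hence w = 101/(14.6+101) = 101/115.6 = 0.87.

w = 0.87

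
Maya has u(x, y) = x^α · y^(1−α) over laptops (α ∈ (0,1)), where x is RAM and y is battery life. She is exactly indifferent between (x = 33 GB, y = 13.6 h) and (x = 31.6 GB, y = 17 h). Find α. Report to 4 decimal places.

α ≈ 0.8373

Indifference: 33^α · 13.6^(1−α) = 31.6^α · 17^(1−α).
(33/31.6)^α = (17/13.6)^(1−α); take logs: α·ln(33/31.6) = (1−α)·ln(17/13.6), i.e. α·0.0433504 = (1−α)·0.2231436.
With A = 0.0433504 and B = 0.2231436: α·A = (1−α)·B, so α = B/(A+B) = 0.2231436/0.2664940 ≈ 0.8373.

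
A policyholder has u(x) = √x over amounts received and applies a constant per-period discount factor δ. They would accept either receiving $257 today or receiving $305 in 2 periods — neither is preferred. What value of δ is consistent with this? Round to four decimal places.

Equating discounted utilities: u(257) = δ^2·u(305) ⇒ δ^2 = u(257)/u(305).
Since u(x) = √x, δ^2 = √(257/305) = 0.91794.
Hence δ = (0.91794)^(1/2) = 0.958094.

δ ≈ 0.9581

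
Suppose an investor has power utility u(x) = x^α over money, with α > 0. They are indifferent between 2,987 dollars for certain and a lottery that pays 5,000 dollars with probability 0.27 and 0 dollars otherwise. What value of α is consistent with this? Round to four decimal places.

Since u(0) = 0, the lottery's EU is 0.27·5000^α.
Indifference: 2987^α = 0.27·5000^α, so (2987/5000)^α = 0.27.
Taking logs: α·ln(2987/5000) = ln(0.27), so α = -1.3093333 / -0.5151684 ≈ 2.5416.

α ≈ 2.5416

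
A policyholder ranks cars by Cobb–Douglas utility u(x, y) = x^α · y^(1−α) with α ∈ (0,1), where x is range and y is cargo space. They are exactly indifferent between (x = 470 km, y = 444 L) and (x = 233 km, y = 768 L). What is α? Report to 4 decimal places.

α ≈ 0.4385

The Cobb–Douglas utilities coincide, so 470^α·444^(1−α) = 233^α·768^(1−α).
Rearrange to (470/233)^α = (768/444)^(1−α) and take logs: α·0.7016942 = (1−α)·0.5479652.
So α/(1−α) = (0.5479652)/(0.7016942) = 0.7809174, and α = 0.7809174/1.7809174 ≈ 0.4385.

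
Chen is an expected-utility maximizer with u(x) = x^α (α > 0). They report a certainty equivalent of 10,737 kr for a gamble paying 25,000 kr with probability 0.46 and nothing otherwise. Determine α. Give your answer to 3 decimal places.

α ≈ 0.919

The lottery's expected utility is 0.46·u(25000) + 0.54·u(0) = 0.46·25000^α (since u(0) = 0 for α > 0).
Equating: 10737^α = 0.46·25000^α, i.e. 0.4295^α = 0.46.
Take logs: α = ln 0.46 / ln(10737/25000) ≈ 0.91877.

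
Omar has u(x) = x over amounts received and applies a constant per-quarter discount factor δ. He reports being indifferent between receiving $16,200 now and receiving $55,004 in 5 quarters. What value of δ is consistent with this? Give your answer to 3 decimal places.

Equating discounted utilities: u(16200) = δ^5·u(55004) ⇒ δ^5 = u(16200)/u(55004).
With u(x) = x: δ^5 = 16200/55004 = 0.29452.
Taking the 5th root: δ = 0.29452^(1/5) ≈ 0.783.

δ ≈ 0.783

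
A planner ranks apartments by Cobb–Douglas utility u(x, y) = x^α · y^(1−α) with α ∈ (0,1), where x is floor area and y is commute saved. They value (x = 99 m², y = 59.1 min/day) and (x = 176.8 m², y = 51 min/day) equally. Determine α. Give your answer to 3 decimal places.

Set the two utilities equal: 99^α·59.1^(1−α) = 176.8^α·51^(1−α).
Rearrange to (99/176.8)^α = (51/59.1)^(1−α) and take logs: α·-0.579899 = (1−α)·-0.147405.
So α/(1−α) = (-0.147405)/(-0.579899) = 0.254191, and α = 0.254191/1.254191 ≈ 0.203.

α ≈ 0.203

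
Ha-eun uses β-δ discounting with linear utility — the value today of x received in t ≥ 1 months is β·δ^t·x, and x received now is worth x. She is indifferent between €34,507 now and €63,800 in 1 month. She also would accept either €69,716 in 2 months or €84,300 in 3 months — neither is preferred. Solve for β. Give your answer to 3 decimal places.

β ≈ 0.654

Both payoffs in the second observation are in the future, so β drops out: δ^2·69716 = δ^3·84300 ⇒ δ = 69716/84300 = 0.82700.
Substituting δ into 34507 = β·δ·63800: β = 34507/(52762.524) ≈ 0.654.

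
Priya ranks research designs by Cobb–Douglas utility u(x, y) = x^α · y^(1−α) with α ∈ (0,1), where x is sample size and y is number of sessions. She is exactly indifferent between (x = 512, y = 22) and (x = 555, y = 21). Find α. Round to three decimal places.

Indifference: 512^α · 22^(1−α) = 555^α · 21^(1−α).
(512/555)^α = (21/22)^(1−α); take logs: α·ln(512/555) = (1−α)·ln(21/22), i.e. α·-0.080643 = (1−α)·-0.046520.
Thus α·(-0.127163) = -0.046520, so α = -0.046520/-0.127163 ≈ 0.366.

α ≈ 0.366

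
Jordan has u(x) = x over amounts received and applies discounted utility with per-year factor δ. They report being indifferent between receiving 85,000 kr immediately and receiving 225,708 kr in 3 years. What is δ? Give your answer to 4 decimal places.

δ ≈ 0.7221

Equating discounted utilities: u(85000) = δ^3·u(225708) ⇒ δ^3 = u(85000)/u(225708).
With u(x) = x: δ^3 = 85000/225708 = 0.37659.
Taking the cube root: δ = 0.37659^(1/3) ≈ 0.7221.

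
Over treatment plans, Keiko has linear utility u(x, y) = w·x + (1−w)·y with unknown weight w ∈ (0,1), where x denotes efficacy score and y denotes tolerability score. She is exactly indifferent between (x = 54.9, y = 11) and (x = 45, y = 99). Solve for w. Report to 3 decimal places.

w = 0.899

Indifference: w·54.9 + (1−w)·11 = w·45 + (1−w)·99.
Rearranging, 9.9·w − 88·(1−w) = 0.
The marginal rate of substitution is 88/9.9, so w = 88/(9.9+88) = 0.899.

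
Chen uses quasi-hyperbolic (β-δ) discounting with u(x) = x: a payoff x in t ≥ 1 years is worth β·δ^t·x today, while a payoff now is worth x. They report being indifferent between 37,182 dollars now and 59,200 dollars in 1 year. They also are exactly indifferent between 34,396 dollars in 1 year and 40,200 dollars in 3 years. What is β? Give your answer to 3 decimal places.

β ≈ 0.679

The second indifference involves only future payoffs, so β cancels: β·δ^1·34396 = β·δ^3·40200, giving δ^2 = 34396/40200 = 0.85562, so δ = 0.92500.
The first indifference: 37182 = β·δ·59200, so β = 37182/(δ·59200) = 37182/(0.92500·59200) ≈ 0.679.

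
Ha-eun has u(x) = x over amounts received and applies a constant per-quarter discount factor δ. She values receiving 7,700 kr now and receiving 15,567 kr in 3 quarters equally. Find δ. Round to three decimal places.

δ ≈ 0.791

Equating discounted utilities: u(7700) = δ^3·u(15567) ⇒ δ^3 = u(7700)/u(15567).
With u(x) = x: δ^3 = 7700/15567 = 0.49464.
Hence δ = (0.49464)^(1/3) = 0.79085.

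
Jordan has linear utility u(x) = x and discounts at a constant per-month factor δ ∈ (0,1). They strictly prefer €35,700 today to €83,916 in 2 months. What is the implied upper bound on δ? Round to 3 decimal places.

δ < 0.652

Comparing present values: 35700 > δ^2·83916.
Dividing by 83916: δ^2 < 0.42543. Both sides are positive, so the square root keeps the direction.
δ < 0.42543^(1/2) = 0.652.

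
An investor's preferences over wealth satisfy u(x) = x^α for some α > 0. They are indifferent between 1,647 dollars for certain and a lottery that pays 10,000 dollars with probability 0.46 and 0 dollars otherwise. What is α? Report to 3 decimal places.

EU(lottery) = 0.46·10000^α + 0.54·0 = 0.46·10000^α.
Setting u(1647) equal to that: 1647^α = 0.46·10000^α ⇒ (1647/10000)^α = 0.46.
Taking logs: α·ln(1647/10000) = ln(0.46), so α = -0.776529 / -1.803630 ≈ 0.431.

α ≈ 0.431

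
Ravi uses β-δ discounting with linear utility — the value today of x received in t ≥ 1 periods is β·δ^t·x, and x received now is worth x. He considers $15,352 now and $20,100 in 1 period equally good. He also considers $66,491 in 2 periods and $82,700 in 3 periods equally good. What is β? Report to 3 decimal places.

Both payoffs in the second observation are in the future, so β drops out: δ^2·66491 = δ^3·82700 ⇒ δ = 66491/82700 = 0.80400.
Now use the now-vs-future pair: 15352 = β·δ·20100 gives β = 15352/(0.80400·20100) ≈ 0.950.

β ≈ 0.950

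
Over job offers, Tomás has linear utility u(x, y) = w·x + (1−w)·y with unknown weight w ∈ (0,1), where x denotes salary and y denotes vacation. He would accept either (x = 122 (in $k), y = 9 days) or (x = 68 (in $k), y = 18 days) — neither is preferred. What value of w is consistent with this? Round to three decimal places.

w = 0.143

Equating utilities: w·122 + (1−w)·9 = w·68 + (1−w)·18.
Rearranging, 54·w − 9·(1−w) = 0.
Hence w = 9/(54+9) = 9/63 = 0.143.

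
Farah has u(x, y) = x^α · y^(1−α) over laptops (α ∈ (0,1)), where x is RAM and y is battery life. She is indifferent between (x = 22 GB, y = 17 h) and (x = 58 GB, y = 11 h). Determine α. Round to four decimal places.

Set the two utilities equal: 22^α·17^(1−α) = 58^α·11^(1−α).
Taking logs: α·ln 22 + (1−α)·ln 17 = α·ln 58 + (1−α)·ln 11, i.e. α·-0.9694006 = (1−α)·-0.4353181.
So α/(1−α) = (-0.4353181)/(-0.9694006) = 0.4490590, and α = 0.4490590/1.4490590 ≈ 0.3099.

α ≈ 0.3099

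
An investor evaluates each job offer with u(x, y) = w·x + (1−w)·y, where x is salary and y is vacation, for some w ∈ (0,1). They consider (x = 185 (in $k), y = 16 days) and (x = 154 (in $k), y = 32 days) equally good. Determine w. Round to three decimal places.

w = 0.340

Equating utilities: w·185 + (1−w)·16 = w·154 + (1−w)·32.
Rearranging, 31·w − 16·(1−w) = 0.
The marginal rate of substitution is 16/31, so w = 16/(31+16) = 0.340.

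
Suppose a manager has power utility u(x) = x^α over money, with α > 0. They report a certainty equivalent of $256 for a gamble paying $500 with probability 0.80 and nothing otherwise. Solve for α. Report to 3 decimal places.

α ≈ 0.333

EU(lottery) = 0.80·500^α + 0.20·0 = 0.80·500^α.
Equating: 256^α = 0.80·500^α, i.e. 0.5120^α = 0.80.
Take logs: α = ln 0.80 / ln(256/500) ≈ 0.33333.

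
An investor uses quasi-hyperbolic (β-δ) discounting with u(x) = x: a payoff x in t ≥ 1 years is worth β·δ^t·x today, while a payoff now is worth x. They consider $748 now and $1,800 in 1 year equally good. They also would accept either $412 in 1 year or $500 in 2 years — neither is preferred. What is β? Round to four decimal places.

The second indifference involves only future payoffs, so β cancels: β·δ^1·412 = β·δ^2·500, giving δ = 412/500 = 0.82400.
Now use the now-vs-future pair: 748 = β·δ·1800 gives β = 748/(0.82400·1800) ≈ 0.5043.

β ≈ 0.5043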